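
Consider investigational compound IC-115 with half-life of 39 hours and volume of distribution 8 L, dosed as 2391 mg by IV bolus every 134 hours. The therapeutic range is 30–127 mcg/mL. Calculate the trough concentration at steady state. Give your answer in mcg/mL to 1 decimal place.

30.4 mcg/mL

k = ln2/t½ = ln2/39 ≈ 0.017773 h⁻¹; fraction remaining f = e^(−kτ) = e^(−0.017773×134) ≈ 0.0924.
Accumulation ratio R = 1/(1 − f) ≈ 1/0.9076 ≈ 1.1018.
Single-dose peak C₀ = D/Vd = 2391/8 ≈ 298.875 mcg/mL.
Steady-state peak Cmax,ss = C₀·R ≈ 298.875 × 1.1018 ≈ 329.300 mcg/mL.
Steady-state trough Cmin,ss = Cmax,ss·f ≈ 329.300 × 0.0924 ≈ 30.427 mcg/mL.
Trough 30.4 mcg/mL vs MEC 30 mcg/mL: adequate.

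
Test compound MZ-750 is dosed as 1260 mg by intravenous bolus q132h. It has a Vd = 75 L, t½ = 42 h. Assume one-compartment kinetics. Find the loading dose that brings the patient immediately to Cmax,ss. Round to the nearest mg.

f = (1/2)^(132/42) ≈ 0.113215; accumulation ratio R = 1/(1−f) ≈ 1.12767.
Loading dose to hit Cmax,ss on first dose: D_load = D_maint·R ≈ 1260 × 1.12767 ≈ 1420.86 mg.

1421 mg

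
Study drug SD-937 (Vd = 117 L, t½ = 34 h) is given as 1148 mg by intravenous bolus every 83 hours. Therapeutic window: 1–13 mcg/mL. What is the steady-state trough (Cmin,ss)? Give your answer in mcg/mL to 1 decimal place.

τ/t½ = 83/34 ≈ 2.4412, so fraction remaining f = (1/2)^(83/34) ≈ 0.1841.
Accumulation ratio R = 1/(1 − f) ≈ 1/0.8159 ≈ 1.2256.
Each bolus raises the concentration by D/Vd = 1148/117 ≈ 9.812 mcg/mL.
Cmax,ss = C₀/(1 − f) ≈ 9.812/0.8159 ≈ 12.026 mcg/mL.
One interval later, Cmin,ss = Cmax,ss·e^(−kτ) ≈ 12.026 × 0.1841 ≈ 2.214 mcg/mL.
Trough 2.2 mcg/mL vs MEC 1 mcg/mL: adequate.

2.2 mcg/mL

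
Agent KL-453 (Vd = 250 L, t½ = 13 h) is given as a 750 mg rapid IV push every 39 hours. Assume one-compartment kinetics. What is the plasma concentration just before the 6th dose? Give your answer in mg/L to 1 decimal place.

f = (1/2)^(τ/t½) = (1/2)^(39/13) ≈ 0.1250.
C₀ = D/Vd = 750/250 ≈ 3.000 mg/L.
Before the 6th dose, 5 doses have been given. Superposition: Cmin = C₀·(f + f² + … + f^5).
≈ 3.000 × (0.1250 + 0.0156 + 0.0020 + 0.0002 + 0.0000) ≈ 3.000 × 0.1428 ≈ 0.428 mg/L.

0.4 mg/L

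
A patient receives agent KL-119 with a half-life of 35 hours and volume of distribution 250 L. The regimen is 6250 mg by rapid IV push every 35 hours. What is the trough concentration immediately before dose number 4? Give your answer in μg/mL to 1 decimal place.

21.9 μg/mL

f = (1/2)^(τ/t½) = (1/2)^(35/35) ≈ 0.5000.
C₀ = D/Vd = 6250/250 ≈ 25.000 μg/mL.
Before the 4th dose, 3 doses have been given. Superposition: Cmin = C₀·(f + f² + … + f^3).
≈ 25.000 × (0.5000 + 0.2500 + 0.1250) ≈ 25.000 × 0.8750 ≈ 21.875 μg/mL.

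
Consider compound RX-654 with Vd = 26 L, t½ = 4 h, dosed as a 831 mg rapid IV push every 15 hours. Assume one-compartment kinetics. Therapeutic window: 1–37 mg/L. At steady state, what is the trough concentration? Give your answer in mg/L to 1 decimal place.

2.6 mg/L

Over one 15-h interval, 15/4 ≈ 3.75 half-lives elapse, leaving f ≈ 0.0743 of each dose.
Single-dose peak C₀ = D/Vd = 831/26 ≈ 31.962 mg/L.
Steady-state trough Cmin,ss = C₀·f/(1−f) ≈ 31.962 × 0.0743/0.9257 ≈ 2.565 mg/L.
Trough 2.6 mg/L vs MEC 1 mg/L: adequate.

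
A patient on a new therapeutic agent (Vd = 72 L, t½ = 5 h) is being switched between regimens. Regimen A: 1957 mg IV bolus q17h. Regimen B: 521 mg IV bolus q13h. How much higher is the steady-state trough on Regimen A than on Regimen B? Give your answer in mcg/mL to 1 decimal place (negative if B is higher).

1.4 mcg/mL

Regimen A: f = (1/2)^(17/5) ≈ 0.0947; Cmin,ss = (1957/72)·f/(1−f) ≈ 2.843 mcg/mL.
Regimen B: f = (1/2)^(13/5) ≈ 0.1649; Cmin,ss = (521/72)·f/(1−f) ≈ 1.429 mcg/mL.
Difference ≈ 2.843 − 1.429 ≈ 1.414 mcg/mL.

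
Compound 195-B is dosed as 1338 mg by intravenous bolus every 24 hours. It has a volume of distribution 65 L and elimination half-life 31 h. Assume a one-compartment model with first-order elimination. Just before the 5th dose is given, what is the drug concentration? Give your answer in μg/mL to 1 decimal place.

25.6 μg/mL

f = (1/2)^(τ/t½) = (1/2)^(24/31) ≈ 0.5847.
C₀ = D/Vd = 1338/65 ≈ 20.585 μg/mL.
Before the 5th dose, 4 doses have been given. Superposition: Cmin = C₀·(f + f² + … + f^4).
≈ 20.585 × (0.5847 + 0.3419 + 0.1999 + 0.1169) ≈ 20.585 × 1.2434 ≈ 25.595 μg/mL.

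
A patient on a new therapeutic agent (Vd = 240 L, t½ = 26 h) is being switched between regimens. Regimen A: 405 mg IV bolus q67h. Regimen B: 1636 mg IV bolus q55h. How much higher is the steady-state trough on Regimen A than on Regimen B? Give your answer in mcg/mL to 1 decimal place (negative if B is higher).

Regimen A: f = (1/2)^(67/26) ≈ 0.1676; Cmin,ss = (405/240)·f/(1−f) ≈ 0.340 mcg/mL.
Regimen B: f = (1/2)^(55/26) ≈ 0.2308; Cmin,ss = (1636/240)·f/(1−f) ≈ 2.045 mcg/mL.
Difference ≈ 0.340 − 2.045 ≈ -1.705 mcg/mL.

-1.7 mcg/mL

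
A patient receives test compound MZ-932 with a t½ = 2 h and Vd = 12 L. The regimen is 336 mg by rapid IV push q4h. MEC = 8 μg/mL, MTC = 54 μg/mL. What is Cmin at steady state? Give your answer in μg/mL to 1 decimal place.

τ = 4 h = 2 half-lives, so f = (1/2)^2 = 0.25.
At steady state, R = 1/(1 − 0.25) = 4/3.
Single-dose peak C₀ = D/Vd = 336/12 = 28 μg/mL.
Steady-state peak Cmax,ss = C₀·R = 28 × 4/3 ≈ 37.333 μg/mL.
Steady-state trough Cmin,ss = Cmax,ss·f ≈ 37.333 × 0.25 ≈ 9.333 μg/mL.
Trough 9.3 μg/mL vs MEC 8 μg/mL: adequate.

9.3 μg/mL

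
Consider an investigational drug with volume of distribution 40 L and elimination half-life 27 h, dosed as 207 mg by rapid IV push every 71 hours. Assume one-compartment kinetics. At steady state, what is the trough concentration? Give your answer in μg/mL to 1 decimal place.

1.0 μg/mL

τ/t½ = 71/27 ≈ 2.6296, so fraction remaining f = (1/2)^(71/27) ≈ 0.1616.
Each bolus raises the concentration by D/Vd = 207/40 ≈ 5.175 μg/mL.
Steady-state trough Cmin,ss = C₀·f/(1−f) ≈ 5.175 × 0.1616/0.8384 ≈ 0.997 μg/mL.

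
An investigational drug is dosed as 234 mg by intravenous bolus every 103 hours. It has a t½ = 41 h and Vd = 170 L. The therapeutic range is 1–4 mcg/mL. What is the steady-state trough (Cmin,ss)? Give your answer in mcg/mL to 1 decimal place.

τ/t½ = 103/41 ≈ 2.5122, so fraction remaining f = (1/2)^(103/41) ≈ 0.1753.
At steady state, accumulation factor R = 1/(1 − e^(−kτ)) ≈ 1.2126.
Single-dose peak C₀ = D/Vd = 234/170 ≈ 1.376 mcg/mL.
Steady-state peak Cmax,ss = C₀·R ≈ 1.376 × 1.2126 ≈ 1.669 mcg/mL.
One interval later, Cmin,ss = Cmax,ss·e^(−kτ) ≈ 1.669 × 0.1753 ≈ 0.293 mcg/mL.
Trough 0.3 mcg/mL vs MEC 1 mcg/mL: subtherapeutic.

0.3 mcg/mL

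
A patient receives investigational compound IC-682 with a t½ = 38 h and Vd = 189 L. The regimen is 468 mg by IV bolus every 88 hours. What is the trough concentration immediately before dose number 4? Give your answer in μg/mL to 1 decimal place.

f = (1/2)^(τ/t½) = (1/2)^(88/38) ≈ 0.2009.
C₀ = D/Vd = 468/189 ≈ 2.476 μg/mL.
Before the 4th dose, 3 doses have been given. Superposition: Cmin = C₀·(f + f² + … + f^3).
≈ 2.476 × (0.2009 + 0.0404 + 0.0081) ≈ 2.476 × 0.2494 ≈ 0.618 μg/mL.

0.6 μg/mL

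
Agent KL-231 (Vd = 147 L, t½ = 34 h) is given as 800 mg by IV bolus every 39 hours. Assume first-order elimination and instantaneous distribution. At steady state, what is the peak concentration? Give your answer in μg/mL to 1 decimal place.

Over one 39-h interval, 39/34 ≈ 1.1471 half-lives elapse, leaving f ≈ 0.4515 of each dose.
Accumulation ratio R = 1/(1 − f) ≈ 1/0.5485 ≈ 1.8232.
Single-dose peak C₀ = D/Vd = 800/147 ≈ 5.442 μg/mL.
Cmax,ss = C₀/(1 − f) ≈ 5.442/0.5485 ≈ 9.922 μg/mL.

9.9 μg/mL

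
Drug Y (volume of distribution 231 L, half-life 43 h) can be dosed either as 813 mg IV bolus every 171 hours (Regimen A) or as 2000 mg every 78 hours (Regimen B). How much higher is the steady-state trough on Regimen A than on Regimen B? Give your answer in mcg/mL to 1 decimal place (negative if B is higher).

Regimen A: f = (1/2)^(171/43) ≈ 0.0635; Cmin,ss = (813/231)·f/(1−f) ≈ 0.239 mcg/mL.
Regimen B: f = (1/2)^(78/43) ≈ 0.2844; Cmin,ss = (2000/231)·f/(1−f) ≈ 3.441 mcg/mL.
Difference ≈ 0.239 − 3.441 ≈ -3.202 mcg/mL.

-3.2 mcg/mL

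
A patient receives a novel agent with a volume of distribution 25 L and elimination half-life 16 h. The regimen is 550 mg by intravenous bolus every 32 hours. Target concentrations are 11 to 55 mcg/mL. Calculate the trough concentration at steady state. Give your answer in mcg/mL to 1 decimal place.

7.3 mcg/mL

τ = 32 h = 2 half-lives, so f = (1/2)^2 = 0.25.
At steady state, R = 1/(1 − 0.25) = 4/3.
Single-dose peak C₀ = D/Vd = 550/25 = 22 mcg/mL.
Steady-state peak Cmax,ss = C₀·R = 22 × 4/3 ≈ 29.333 mcg/mL.
Steady-state trough Cmin,ss = Cmax,ss·f ≈ 29.333 × 0.25 ≈ 7.333 mcg/mL.
Trough 7.3 mcg/mL vs MEC 11 mcg/mL: subtherapeutic.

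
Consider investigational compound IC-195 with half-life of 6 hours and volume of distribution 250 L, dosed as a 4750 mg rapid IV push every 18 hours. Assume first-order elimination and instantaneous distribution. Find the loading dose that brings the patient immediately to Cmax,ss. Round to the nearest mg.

5429 mg

f = (1/2)^(18/6) ≈ 0.125000; accumulation ratio R = 1/(1−f) ≈ 1.14286.
Loading dose to hit Cmax,ss on first dose: D_load = D_maint·R ≈ 4750 × 1.14286 ≈ 5428.59 mg.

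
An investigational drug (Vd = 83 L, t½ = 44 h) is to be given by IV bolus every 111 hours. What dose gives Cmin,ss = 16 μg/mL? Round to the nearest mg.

τ/t½ = 111/44 ≈ 2.5227, so f = (1/2)^(111/44) ≈ 0.174014.
Cmin,ss = (D/Vd)·f/(1−f), so D = Cmin,ss·Vd·(1−f)/f.
D = 16 × 83 × (1−f)/f ≈ 16 × 83 × 4.74666 ≈ 6303.56 mg.

6304 mg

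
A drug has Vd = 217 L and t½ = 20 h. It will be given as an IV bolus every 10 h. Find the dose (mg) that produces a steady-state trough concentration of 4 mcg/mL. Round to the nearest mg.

360 mg

τ/t½ = 10/20 ≈ 0.5, so f = (1/2)^(10/20) ≈ 0.707107.
Cmin,ss = (D/Vd)·f/(1−f), so D = Cmin,ss·Vd·(1−f)/f.
D = 4 × 217 × (1−f)/f ≈ 4 × 217 × 0.41421 ≈ 359.53 mg.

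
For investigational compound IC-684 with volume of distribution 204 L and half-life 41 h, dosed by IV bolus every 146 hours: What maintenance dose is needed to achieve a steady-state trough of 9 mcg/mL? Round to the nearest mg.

19833 mg

τ/t½ = 146/41 ≈ 3.561, so f = (1/2)^(146/41) ≈ 0.084730.
Cmin,ss = (D/Vd)·f/(1−f), so D = Cmin,ss·Vd·(1−f)/f.
D = 9 × 204 × (1−f)/f ≈ 9 × 204 × 10.80220 ≈ 19832.84 mg.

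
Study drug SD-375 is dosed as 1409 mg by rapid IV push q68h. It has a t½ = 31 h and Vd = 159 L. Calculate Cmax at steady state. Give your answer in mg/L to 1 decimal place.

11.3 mg/L

k = ln2/t½ = ln2/31 ≈ 0.022360 h⁻¹; fraction remaining f = e^(−kτ) = e^(−0.022360×68) ≈ 0.2186.
At steady state, accumulation factor R = 1/(1 − e^(−kτ)) ≈ 1.2798.
Single-dose peak C₀ = D/Vd = 1409/159 ≈ 8.862 mg/L.
Cmax,ss = C₀/(1 − f) ≈ 8.862/0.7814 ≈ 11.341 mg/L.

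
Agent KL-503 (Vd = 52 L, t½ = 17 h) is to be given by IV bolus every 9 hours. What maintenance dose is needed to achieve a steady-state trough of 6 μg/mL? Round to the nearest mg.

138 mg

τ/t½ = 9/17 ≈ 0.52941, so f = (1/2)^(9/17) ≈ 0.692837.
Cmin,ss = (D/Vd)·f/(1−f), so D = Cmin,ss·Vd·(1−f)/f.
D = 6 × 52 × (1−f)/f ≈ 6 × 52 × 0.44334 ≈ 138.32 mg.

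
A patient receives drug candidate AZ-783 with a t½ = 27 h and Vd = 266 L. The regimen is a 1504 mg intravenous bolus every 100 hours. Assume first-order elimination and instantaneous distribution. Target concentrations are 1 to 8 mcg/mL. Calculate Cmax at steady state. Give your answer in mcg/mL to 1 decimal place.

τ/t½ = 100/27 ≈ 3.7037, so fraction remaining f = (1/2)^(100/27) ≈ 0.0767.
At steady state, accumulation factor R = 1/(1 − e^(−kτ)) ≈ 1.0831.
Single-dose peak C₀ = D/Vd = 1504/266 ≈ 5.654 mcg/mL.
Steady-state peak Cmax,ss = C₀·R ≈ 5.654 × 1.0831 ≈ 6.124 mcg/mL.
Peak 6.1 mcg/mL vs MTC 8 mcg/mL: below toxic threshold.

6.1 mcg/mL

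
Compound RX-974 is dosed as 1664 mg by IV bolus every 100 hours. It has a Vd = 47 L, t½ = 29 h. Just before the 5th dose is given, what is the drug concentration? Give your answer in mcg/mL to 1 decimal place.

f = (1/2)^(τ/t½) = (1/2)^(100/29) ≈ 0.0916.
C₀ = D/Vd = 1664/47 ≈ 35.404 mcg/mL.
Before the 5th dose, 4 doses have been given. Superposition: Cmin = C₀·(f + f² + … + f^4).
≈ 35.404 × (0.0916 + 0.0084 + 0.0008 + 0.0001) ≈ 35.404 × 0.1009 ≈ 3.572 mcg/mL.

3.6 mcg/mL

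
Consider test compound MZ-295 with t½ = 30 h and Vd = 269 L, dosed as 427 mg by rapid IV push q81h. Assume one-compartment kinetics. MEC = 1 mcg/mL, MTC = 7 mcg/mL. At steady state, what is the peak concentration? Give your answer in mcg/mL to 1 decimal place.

1.9 mcg/mL

τ/t½ = 81/30 ≈ 2.7, so fraction remaining f = (1/2)^(81/30) ≈ 0.1539.
Accumulation ratio R = 1/(1 − f) ≈ 1/0.8461 ≈ 1.1819.
Single-dose peak C₀ = D/Vd = 427/269 ≈ 1.587 mcg/mL.
Steady-state peak Cmax,ss = C₀·R ≈ 1.587 × 1.1819 ≈ 1.876 mcg/mL.
Peak 1.9 mcg/mL vs MTC 7 mcg/mL: below toxic threshold.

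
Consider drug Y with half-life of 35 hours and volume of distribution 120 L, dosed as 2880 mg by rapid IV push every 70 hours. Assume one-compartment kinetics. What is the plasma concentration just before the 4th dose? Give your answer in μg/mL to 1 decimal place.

f = (1/2)^(τ/t½) = (1/2)^(70/35) ≈ 0.2500.
C₀ = D/Vd = 2880/120 ≈ 24.000 μg/mL.
Before the 4th dose, 3 doses have been given. Superposition: Cmin = C₀·(f + f² + … + f^3).
≈ 24.000 × (0.2500 + 0.0625 + 0.0156) ≈ 24.000 × 0.3281 ≈ 7.874 μg/mL.

7.9 μg/mL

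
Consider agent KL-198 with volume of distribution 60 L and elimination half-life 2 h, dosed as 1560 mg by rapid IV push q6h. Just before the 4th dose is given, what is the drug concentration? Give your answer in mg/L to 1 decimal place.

3.7 mg/L

f = (1/2)^(τ/t½) = (1/2)^(6/2) ≈ 0.1250.
C₀ = D/Vd = 1560/60 ≈ 26.000 mg/L.
Before the 4th dose, 3 doses have been given. Superposition: Cmin = C₀·(f + f² + … + f^3).
≈ 26.000 × (0.1250 + 0.0156 + 0.0020) ≈ 26.000 × 0.1426 ≈ 3.708 mg/L.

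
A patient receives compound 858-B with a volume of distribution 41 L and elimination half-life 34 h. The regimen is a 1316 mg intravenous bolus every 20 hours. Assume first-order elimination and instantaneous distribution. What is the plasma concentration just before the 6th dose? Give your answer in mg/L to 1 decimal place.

f = (1/2)^(τ/t½) = (1/2)^(20/34) ≈ 0.6652.
C₀ = D/Vd = 1316/41 ≈ 32.098 mg/L.
Before the 6th dose, 5 doses have been given. Superposition: Cmin = C₀·(f + f² + … + f^5).
≈ 32.098 × (0.6652 + 0.4425 + 0.2943 + 0.1958 + 0.1302) ≈ 32.098 × 1.7280 ≈ 55.465 mg/L.

55.5 mg/L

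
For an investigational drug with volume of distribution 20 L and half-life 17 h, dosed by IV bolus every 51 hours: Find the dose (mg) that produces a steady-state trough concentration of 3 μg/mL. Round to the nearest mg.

τ/t½ = 51/17 ≈ 3, so f = (1/2)^(51/17) ≈ 0.125000.
Cmin,ss = (D/Vd)·f/(1−f), so D = Cmin,ss·Vd·(1−f)/f.
D = 3 × 20 × (1−f)/f ≈ 3 × 20 × 7.00000 ≈ 420.00 mg.

420 mg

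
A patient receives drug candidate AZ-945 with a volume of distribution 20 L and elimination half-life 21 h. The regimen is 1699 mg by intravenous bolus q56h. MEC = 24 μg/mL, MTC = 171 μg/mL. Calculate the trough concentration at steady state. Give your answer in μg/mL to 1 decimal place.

τ/t½ = 56/21 ≈ 2.6667, so fraction remaining f = (1/2)^(56/21) ≈ 0.1575.
Single-dose peak C₀ = D/Vd = 1699/20 ≈ 84.950 μg/mL.
Steady-state trough Cmin,ss = C₀·f/(1−f) ≈ 84.950 × 0.1575/0.8425 ≈ 15.881 μg/mL.
Trough 15.9 μg/mL vs MEC 24 μg/mL: subtherapeutic.

15.9 μg/mL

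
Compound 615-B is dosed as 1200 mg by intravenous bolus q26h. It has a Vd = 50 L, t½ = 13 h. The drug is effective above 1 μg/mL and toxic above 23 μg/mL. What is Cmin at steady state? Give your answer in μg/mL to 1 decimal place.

The dosing interval is 2 half-lives, so f = 2^(−2) = 0.25.
At steady state, R = 1/(1 − 0.25) = 4/3.
Single-dose peak C₀ = D/Vd = 1200/50 = 24 μg/mL.
Steady-state peak Cmax,ss = C₀·R = 24 × 4/3 ≈ 32.000 μg/mL.
Steady-state trough Cmin,ss = Cmax,ss·f ≈ 32.000 × 0.25 ≈ 8.000 μg/mL.
Trough 8.0 μg/mL vs MEC 1 μg/mL: adequate.

8.0 μg/mL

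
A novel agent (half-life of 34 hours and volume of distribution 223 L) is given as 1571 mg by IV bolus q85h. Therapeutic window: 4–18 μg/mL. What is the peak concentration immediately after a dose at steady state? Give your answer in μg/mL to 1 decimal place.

8.6 μg/mL

τ/t½ = 85/34 ≈ 2.5, so fraction remaining f = (1/2)^(85/34) ≈ 0.1768.
Accumulation ratio R = 1/(1 − f) ≈ 1/0.8232 ≈ 1.2148.
Single-dose peak C₀ = D/Vd = 1571/223 ≈ 7.045 μg/mL.
Steady-state peak Cmax,ss = C₀·R ≈ 7.045 × 1.2148 ≈ 8.558 μg/mL.
Peak 8.6 μg/mL vs MTC 18 μg/mL: below toxic threshold.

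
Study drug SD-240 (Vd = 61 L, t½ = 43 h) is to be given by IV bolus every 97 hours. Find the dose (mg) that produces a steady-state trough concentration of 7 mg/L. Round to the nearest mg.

1612 mg

τ/t½ = 97/43 ≈ 2.2558, so f = (1/2)^(97/43) ≈ 0.209379.
Cmin,ss = (D/Vd)·f/(1−f), so D = Cmin,ss·Vd·(1−f)/f.
D = 7 × 61 × (1−f)/f ≈ 7 × 61 × 3.77603 ≈ 1612.36 mg.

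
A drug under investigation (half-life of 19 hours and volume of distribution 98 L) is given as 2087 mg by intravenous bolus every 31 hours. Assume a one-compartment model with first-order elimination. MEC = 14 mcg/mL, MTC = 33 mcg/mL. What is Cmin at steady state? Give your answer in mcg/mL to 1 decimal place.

k = ln2/t½ = ln2/19 ≈ 0.036481 h⁻¹; fraction remaining f = e^(−kτ) = e^(−0.036481×31) ≈ 0.3227.
At steady state, accumulation factor R = 1/(1 − e^(−kτ)) ≈ 1.4765.
Each bolus raises the concentration by D/Vd = 2087/98 ≈ 21.296 mcg/mL.
Cmax,ss = C₀/(1 − f) ≈ 21.296/0.6773 ≈ 31.442 mcg/mL.
Steady-state trough Cmin,ss = Cmax,ss·f ≈ 31.442 × 0.3227 ≈ 10.146 mcg/mL.
Trough 10.1 mcg/mL vs MEC 14 mcg/mL: subtherapeutic.

10.1 mcg/mL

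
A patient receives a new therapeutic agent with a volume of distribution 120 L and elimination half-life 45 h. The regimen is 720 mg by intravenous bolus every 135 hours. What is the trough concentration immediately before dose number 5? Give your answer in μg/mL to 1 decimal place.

f = (1/2)^(τ/t½) = (1/2)^(135/45) ≈ 0.1250.
C₀ = D/Vd = 720/120 ≈ 6.000 μg/mL.
Before the 5th dose, 4 doses have been given. Superposition: Cmin = C₀·(f + f² + … + f^4).
≈ 6.000 × (0.1250 + 0.0156 + 0.0020 + 0.0002) ≈ 6.000 × 0.1428 ≈ 0.857 μg/mL.

0.9 μg/mL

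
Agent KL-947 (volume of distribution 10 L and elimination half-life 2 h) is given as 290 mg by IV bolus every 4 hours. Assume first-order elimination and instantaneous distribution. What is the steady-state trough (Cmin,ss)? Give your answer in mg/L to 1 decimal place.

τ = 4 h = 2 half-lives, so f = (1/2)^2 = 0.25.
Accumulation ratio R = 1/(1 − f) = 1/0.75 = 4/3.
Single-dose peak C₀ = D/Vd = 290/10 = 29 mg/L.
Steady-state peak Cmax,ss = C₀·R = 29 × 4/3 ≈ 38.667 mg/L.
Steady-state trough Cmin,ss = Cmax,ss·f ≈ 38.667 × 0.25 ≈ 9.667 mg/L.

9.7 mg/L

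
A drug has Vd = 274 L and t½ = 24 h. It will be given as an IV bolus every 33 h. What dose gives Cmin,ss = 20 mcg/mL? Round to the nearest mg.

8733 mg

τ/t½ = 33/24 ≈ 1.375, so f = (1/2)^(33/24) ≈ 0.385553.
Cmin,ss = (D/Vd)·f/(1−f), so D = Cmin,ss·Vd·(1−f)/f.
D = 20 × 274 × (1−f)/f ≈ 20 × 274 × 1.59368 ≈ 8733.37 mg.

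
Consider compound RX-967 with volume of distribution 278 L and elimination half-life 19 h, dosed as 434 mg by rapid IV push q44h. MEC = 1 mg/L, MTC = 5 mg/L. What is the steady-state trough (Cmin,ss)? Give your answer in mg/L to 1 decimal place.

0.4 mg/L

k = ln2/t½ = ln2/19 ≈ 0.036481 h⁻¹; fraction remaining f = e^(−kτ) = e^(−0.036481×44) ≈ 0.2009.
Each bolus raises the concentration by D/Vd = 434/278 ≈ 1.561 mg/L.
Steady-state trough Cmin,ss = C₀·f/(1−f) ≈ 1.561 × 0.2009/0.7991 ≈ 0.392 mg/L.
Trough 0.4 mg/L vs MEC 1 mg/L: subtherapeutic.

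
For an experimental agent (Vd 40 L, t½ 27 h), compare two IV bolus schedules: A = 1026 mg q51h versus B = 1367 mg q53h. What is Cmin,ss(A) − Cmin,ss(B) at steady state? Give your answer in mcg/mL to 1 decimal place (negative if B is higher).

Regimen A: f = (1/2)^(51/27) ≈ 0.2700; Cmin,ss = (1026/40)·f/(1−f) ≈ 9.487 mcg/mL.
Regimen B: f = (1/2)^(53/27) ≈ 0.2565; Cmin,ss = (1367/40)·f/(1−f) ≈ 11.790 mcg/mL.
Difference ≈ 9.487 − 11.790 ≈ -2.303 mcg/mL.

-2.3 mcg/mL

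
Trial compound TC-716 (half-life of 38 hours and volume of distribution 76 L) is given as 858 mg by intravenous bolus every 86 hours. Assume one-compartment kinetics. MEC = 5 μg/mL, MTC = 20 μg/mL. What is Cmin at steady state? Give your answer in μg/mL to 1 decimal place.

τ/t½ = 86/38 ≈ 2.2632, so fraction remaining f = (1/2)^(86/38) ≈ 0.2083.
Accumulation ratio R = 1/(1 − f) ≈ 1/0.7917 ≈ 1.2631.
Single-dose peak C₀ = D/Vd = 858/76 ≈ 11.289 μg/mL.
Cmax,ss = C₀/(1 − f) ≈ 11.289/0.7917 ≈ 14.259 μg/mL.
One interval later, Cmin,ss = Cmax,ss·e^(−kτ) ≈ 14.259 × 0.2083 ≈ 2.970 μg/mL.
Trough 3.0 μg/mL vs MEC 5 μg/mL: subtherapeutic.

3.0 μg/mL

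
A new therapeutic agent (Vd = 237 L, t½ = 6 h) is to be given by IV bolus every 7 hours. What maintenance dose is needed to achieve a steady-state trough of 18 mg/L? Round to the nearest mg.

τ/t½ = 7/6 ≈ 1.1667, so f = (1/2)^(7/6) ≈ 0.445449.
Cmin,ss = (D/Vd)·f/(1−f), so D = Cmin,ss·Vd·(1−f)/f.
D = 18 × 237 × (1−f)/f ≈ 18 × 237 × 1.24493 ≈ 5310.87 mg.

5311 mg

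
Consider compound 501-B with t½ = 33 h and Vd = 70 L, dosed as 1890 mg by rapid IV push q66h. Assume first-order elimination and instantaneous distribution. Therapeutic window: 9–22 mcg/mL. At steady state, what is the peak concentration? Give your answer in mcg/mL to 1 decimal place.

36.0 mcg/mL

The dosing interval is 2 half-lives, so f = 2^(−2) = 0.25.
At steady state, R = 1/(1 − 0.25) = 4/3.
Single-dose peak C₀ = D/Vd = 1890/70 = 27 mcg/mL.
Steady-state peak Cmax,ss = C₀·R = 27 × 4/3 ≈ 36.000 mcg/mL.
Peak 36.0 mcg/mL vs MTC 22 mcg/mL: exceeds toxic threshold.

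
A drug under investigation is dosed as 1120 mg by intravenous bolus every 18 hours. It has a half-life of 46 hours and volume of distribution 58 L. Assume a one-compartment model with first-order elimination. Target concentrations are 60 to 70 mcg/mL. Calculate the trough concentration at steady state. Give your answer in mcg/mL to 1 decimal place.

τ/t½ = 18/46 ≈ 0.3913, so fraction remaining f = (1/2)^(18/46) ≈ 0.7624.
Each bolus raises the concentration by D/Vd = 1120/58 ≈ 19.310 mcg/mL.
Steady-state trough Cmin,ss = C₀·f/(1−f) ≈ 19.310 × 0.7624/0.2376 ≈ 61.961 mcg/mL.
Trough 62.0 mcg/mL vs MEC 60 mcg/mL: adequate.

62.0 mcg/mL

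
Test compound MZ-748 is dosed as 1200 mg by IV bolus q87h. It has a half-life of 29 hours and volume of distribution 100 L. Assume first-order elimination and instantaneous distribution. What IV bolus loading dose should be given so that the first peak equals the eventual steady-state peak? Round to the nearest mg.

f = (1/2)^(87/29) ≈ 0.125000; accumulation ratio R = 1/(1−f) ≈ 1.14286.
Loading dose to hit Cmax,ss on first dose: D_load = D_maint·R ≈ 1200 × 1.14286 ≈ 1371.43 mg.

1371 mg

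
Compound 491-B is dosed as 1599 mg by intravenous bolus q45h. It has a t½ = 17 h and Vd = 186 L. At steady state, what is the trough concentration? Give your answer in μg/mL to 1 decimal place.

k = ln2/t½ = ln2/17 ≈ 0.040773 h⁻¹; fraction remaining f = e^(−kτ) = e^(−0.040773×45) ≈ 0.1596.
At steady state, accumulation factor R = 1/(1 − e^(−kτ)) ≈ 1.1899.
Single-dose peak C₀ = D/Vd = 1599/186 ≈ 8.597 μg/mL.
Steady-state peak Cmax,ss = C₀·R ≈ 8.597 × 1.1899 ≈ 10.230 μg/mL.
One interval later, Cmin,ss = Cmax,ss·e^(−kτ) ≈ 10.230 × 0.1596 ≈ 1.633 μg/mL.

1.6 μg/mL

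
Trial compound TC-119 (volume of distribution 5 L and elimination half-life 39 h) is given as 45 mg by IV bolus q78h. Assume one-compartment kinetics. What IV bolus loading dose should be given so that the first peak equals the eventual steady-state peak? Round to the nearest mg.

60 mg

f = (1/2)^(78/39) ≈ 0.250000; accumulation ratio R = 1/(1−f) ≈ 1.33333.
Loading dose to hit Cmax,ss on first dose: D_load = D_maint·R ≈ 45 × 1.33333 ≈ 60.00 mg.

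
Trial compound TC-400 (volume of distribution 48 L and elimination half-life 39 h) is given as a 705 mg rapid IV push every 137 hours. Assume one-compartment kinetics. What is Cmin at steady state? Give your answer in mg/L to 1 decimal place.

Over one 137-h interval, 137/39 ≈ 3.5128 half-lives elapse, leaving f ≈ 0.0876 of each dose.
Each bolus raises the concentration by D/Vd = 705/48 ≈ 14.688 mg/L.
Steady-state trough Cmin,ss = C₀·f/(1−f) ≈ 14.688 × 0.0876/0.9124 ≈ 1.410 mg/L.

1.4 mg/L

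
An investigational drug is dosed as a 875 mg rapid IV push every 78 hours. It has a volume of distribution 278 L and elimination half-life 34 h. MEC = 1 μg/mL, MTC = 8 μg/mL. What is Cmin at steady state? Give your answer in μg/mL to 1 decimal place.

k = ln2/t½ = ln2/34 ≈ 0.020387 h⁻¹; fraction remaining f = e^(−kτ) = e^(−0.020387×78) ≈ 0.2039.
Single-dose peak C₀ = D/Vd = 875/278 ≈ 3.147 μg/mL.
Steady-state trough Cmin,ss = C₀·f/(1−f) ≈ 3.147 × 0.2039/0.7961 ≈ 0.806 μg/mL.
Trough 0.8 μg/mL vs MEC 1 μg/mL: subtherapeutic.

0.8 μg/mL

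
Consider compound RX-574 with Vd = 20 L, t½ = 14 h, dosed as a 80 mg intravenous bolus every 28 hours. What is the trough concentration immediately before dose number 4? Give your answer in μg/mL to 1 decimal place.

1.3 μg/mL

f = (1/2)^(τ/t½) = (1/2)^(28/14) ≈ 0.2500.
C₀ = D/Vd = 80/20 ≈ 4.000 μg/mL.
Before the 4th dose, 3 doses have been given. Superposition: Cmin = C₀·(f + f² + … + f^3).
≈ 4.000 × (0.2500 + 0.0625 + 0.0156) ≈ 4.000 × 0.3281 ≈ 1.312 μg/mL.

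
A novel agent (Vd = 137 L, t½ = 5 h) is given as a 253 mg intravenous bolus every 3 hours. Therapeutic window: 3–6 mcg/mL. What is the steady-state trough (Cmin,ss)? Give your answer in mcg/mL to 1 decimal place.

τ/t½ = 3/5 ≈ 0.6, so fraction remaining f = (1/2)^(3/5) ≈ 0.6598.
Each bolus raises the concentration by D/Vd = 253/137 ≈ 1.847 mcg/mL.
Steady-state trough Cmin,ss = C₀·f/(1−f) ≈ 1.847 × 0.6598/0.3402 ≈ 3.582 mcg/mL.
Trough 3.6 mcg/mL vs MEC 3 mcg/mL: adequate.

3.6 mcg/mL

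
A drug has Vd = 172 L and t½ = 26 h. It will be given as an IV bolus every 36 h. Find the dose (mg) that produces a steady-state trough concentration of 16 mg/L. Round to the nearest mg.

τ/t½ = 36/26 ≈ 1.3846, so f = (1/2)^(36/26) ≈ 0.382992.
Cmin,ss = (D/Vd)·f/(1−f), so D = Cmin,ss·Vd·(1−f)/f.
D = 16 × 172 × (1−f)/f ≈ 16 × 172 × 1.61102 ≈ 4433.53 mg.

4434 mg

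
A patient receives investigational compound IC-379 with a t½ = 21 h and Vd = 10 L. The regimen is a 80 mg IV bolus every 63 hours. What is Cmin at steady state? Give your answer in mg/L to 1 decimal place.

τ = 63 h = 3 half-lives, so f = (1/2)^3 = 0.125.
At steady state, R = 1/(1 − 0.125) = 8/7.
Single-dose peak C₀ = D/Vd = 80/10 = 8 mg/L.
Steady-state peak Cmax,ss = C₀·R = 8 × 8/7 ≈ 9.143 mg/L.
Steady-state trough Cmin,ss = Cmax,ss·f ≈ 9.143 × 0.125 ≈ 1.143 mg/L.

1.1 mg/L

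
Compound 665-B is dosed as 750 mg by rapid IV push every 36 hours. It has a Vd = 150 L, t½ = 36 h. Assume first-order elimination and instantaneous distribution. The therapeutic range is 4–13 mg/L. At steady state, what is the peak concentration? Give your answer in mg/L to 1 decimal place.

10.0 mg/L

The dosing interval is 1 half-life, so f = 2^(−1) = 0.5.
Accumulation ratio R = 1/(1 − f) = 1/0.5 = 2/1.
Single-dose peak C₀ = D/Vd = 750/150 = 5 mg/L.
Steady-state peak Cmax,ss = C₀·R = 5 × 2/1 ≈ 10.000 mg/L.
Peak 10.0 mg/L vs MTC 13 mg/L: below toxic threshold.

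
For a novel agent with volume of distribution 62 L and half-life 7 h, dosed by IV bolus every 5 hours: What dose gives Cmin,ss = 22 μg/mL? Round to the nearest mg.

874 mg

τ/t½ = 5/7 ≈ 0.71429, so f = (1/2)^(5/7) ≈ 0.609507.
Cmin,ss = (D/Vd)·f/(1−f), so D = Cmin,ss·Vd·(1−f)/f.
D = 22 × 62 × (1−f)/f ≈ 22 × 62 × 0.64067 ≈ 873.87 mg.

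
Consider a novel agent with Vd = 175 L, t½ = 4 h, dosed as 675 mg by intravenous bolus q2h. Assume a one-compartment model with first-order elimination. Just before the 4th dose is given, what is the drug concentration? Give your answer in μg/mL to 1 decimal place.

f = (1/2)^(τ/t½) = (1/2)^(2/4) ≈ 0.7071.
C₀ = D/Vd = 675/175 ≈ 3.857 μg/mL.
Before the 4th dose, 3 doses have been given. Superposition: Cmin = C₀·(f + f² + … + f^3).
≈ 3.857 × (0.7071 + 0.5000 + 0.3535) ≈ 3.857 × 1.5606 ≈ 6.019 μg/mL.

6.0 μg/mL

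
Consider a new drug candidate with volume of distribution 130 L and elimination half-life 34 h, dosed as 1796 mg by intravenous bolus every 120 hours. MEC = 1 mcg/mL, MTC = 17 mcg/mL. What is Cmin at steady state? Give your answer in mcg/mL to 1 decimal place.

τ/t½ = 120/34 ≈ 3.5294, so fraction remaining f = (1/2)^(120/34) ≈ 0.0866.
Single-dose peak C₀ = D/Vd = 1796/130 ≈ 13.815 mcg/mL.
Steady-state trough Cmin,ss = C₀·f/(1−f) ≈ 13.815 × 0.0866/0.9134 ≈ 1.310 mcg/mL.
Trough 1.3 mcg/mL vs MEC 1 mcg/mL: adequate.

1.3 mcg/mL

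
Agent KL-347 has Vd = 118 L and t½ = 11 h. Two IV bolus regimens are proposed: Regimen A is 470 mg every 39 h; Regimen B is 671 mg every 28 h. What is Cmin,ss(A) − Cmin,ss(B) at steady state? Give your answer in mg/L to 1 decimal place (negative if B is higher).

-0.8 mg/L

Regimen A: f = (1/2)^(39/11) ≈ 0.0856; Cmin,ss = (470/118)·f/(1−f) ≈ 0.373 mg/L.
Regimen B: f = (1/2)^(28/11) ≈ 0.1713; Cmin,ss = (671/118)·f/(1−f) ≈ 1.175 mg/L.
Difference ≈ 0.373 − 1.175 ≈ -0.802 mg/L.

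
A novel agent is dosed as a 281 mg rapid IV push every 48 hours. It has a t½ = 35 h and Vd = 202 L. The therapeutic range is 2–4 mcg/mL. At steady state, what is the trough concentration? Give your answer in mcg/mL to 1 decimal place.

0.9 mcg/mL

k = ln2/t½ = ln2/35 ≈ 0.019804 h⁻¹; fraction remaining f = e^(−kτ) = e^(−0.019804×48) ≈ 0.3865.
Accumulation ratio R = 1/(1 − f) ≈ 1/0.6135 ≈ 1.6300.
Single-dose peak C₀ = D/Vd = 281/202 ≈ 1.391 mcg/mL.
Cmax,ss = C₀/(1 − f) ≈ 1.391/0.6135 ≈ 2.267 mcg/mL.
Steady-state trough Cmin,ss = Cmax,ss·f ≈ 2.267 × 0.3865 ≈ 0.876 mcg/mL.
Trough 0.9 mcg/mL vs MEC 2 mcg/mL: subtherapeutic.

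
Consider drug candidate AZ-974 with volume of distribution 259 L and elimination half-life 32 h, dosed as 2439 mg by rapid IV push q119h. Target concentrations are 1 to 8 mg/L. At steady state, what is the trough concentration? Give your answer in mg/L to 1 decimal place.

0.8 mg/L

Over one 119-h interval, 119/32 ≈ 3.7188 half-lives elapse, leaving f ≈ 0.0760 of each dose.
Accumulation ratio R = 1/(1 − f) ≈ 1/0.9240 ≈ 1.0823.
Single-dose peak C₀ = D/Vd = 2439/259 ≈ 9.417 mg/L.
Cmax,ss = C₀/(1 − f) ≈ 9.417/0.9240 ≈ 10.192 mg/L.
Steady-state trough Cmin,ss = Cmax,ss·f ≈ 10.192 × 0.0760 ≈ 0.775 mg/L.
Trough 0.8 mg/L vs MEC 1 mg/L: subtherapeutic.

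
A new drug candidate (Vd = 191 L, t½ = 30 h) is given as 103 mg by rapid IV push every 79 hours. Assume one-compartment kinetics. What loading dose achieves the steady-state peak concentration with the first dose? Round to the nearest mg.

123 mg

f = (1/2)^(79/30) ≈ 0.161171; accumulation ratio R = 1/(1−f) ≈ 1.19214.
Loading dose to hit Cmax,ss on first dose: D_load = D_maint·R ≈ 103 × 1.19214 ≈ 122.79 mg.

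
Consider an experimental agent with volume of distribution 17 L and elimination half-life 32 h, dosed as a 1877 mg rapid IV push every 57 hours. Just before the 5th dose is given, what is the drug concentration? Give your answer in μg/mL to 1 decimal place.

45.0 μg/mL

f = (1/2)^(τ/t½) = (1/2)^(57/32) ≈ 0.2909.
C₀ = D/Vd = 1877/17 ≈ 110.412 μg/mL.
Before the 5th dose, 4 doses have been given. Superposition: Cmin = C₀·(f + f² + … + f^4).
≈ 110.412 × (0.2909 + 0.0846 + 0.0246 + 0.0072) ≈ 110.412 × 0.4073 ≈ 44.971 μg/mL.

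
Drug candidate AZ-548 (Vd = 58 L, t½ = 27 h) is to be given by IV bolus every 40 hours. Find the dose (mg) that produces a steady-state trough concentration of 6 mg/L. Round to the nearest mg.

τ/t½ = 40/27 ≈ 1.4815, so f = (1/2)^(40/27) ≈ 0.358121.
Cmin,ss = (D/Vd)·f/(1−f), so D = Cmin,ss·Vd·(1−f)/f.
D = 6 × 58 × (1−f)/f ≈ 6 × 58 × 1.79235 ≈ 623.74 mg.

624 mg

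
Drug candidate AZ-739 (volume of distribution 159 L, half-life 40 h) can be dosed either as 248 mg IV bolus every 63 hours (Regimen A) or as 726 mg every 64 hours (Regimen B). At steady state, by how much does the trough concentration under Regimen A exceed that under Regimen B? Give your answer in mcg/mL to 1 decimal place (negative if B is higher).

-1.5 mcg/mL

Regimen A: f = (1/2)^(63/40) ≈ 0.3356; Cmin,ss = (248/159)·f/(1−f) ≈ 0.788 mcg/mL.
Regimen B: f = (1/2)^(64/40) ≈ 0.3299; Cmin,ss = (726/159)·f/(1−f) ≈ 2.248 mcg/mL.
Difference ≈ 0.788 − 2.248 ≈ -1.460 mcg/mL.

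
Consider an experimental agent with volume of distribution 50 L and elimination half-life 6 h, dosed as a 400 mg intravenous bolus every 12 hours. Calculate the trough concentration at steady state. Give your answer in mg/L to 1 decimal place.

2.7 mg/L

The dosing interval is 2 half-lives, so f = 2^(−2) = 0.25.
Accumulation ratio R = 1/(1 − f) = 1/0.75 = 4/3.
Single-dose peak C₀ = D/Vd = 400/50 = 8 mg/L.
Steady-state peak Cmax,ss = C₀·R = 8 × 4/3 ≈ 10.667 mg/L.
Steady-state trough Cmin,ss = Cmax,ss·f ≈ 10.667 × 0.25 ≈ 2.667 mg/L.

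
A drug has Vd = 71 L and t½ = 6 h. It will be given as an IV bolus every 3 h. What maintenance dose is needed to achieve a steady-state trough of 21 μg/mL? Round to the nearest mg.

τ/t½ = 3/6 ≈ 0.5, so f = (1/2)^(3/6) ≈ 0.707107.
Cmin,ss = (D/Vd)·f/(1−f), so D = Cmin,ss·Vd·(1−f)/f.
D = 21 × 71 × (1−f)/f ≈ 21 × 71 × 0.41421 ≈ 617.59 mg.

618 mg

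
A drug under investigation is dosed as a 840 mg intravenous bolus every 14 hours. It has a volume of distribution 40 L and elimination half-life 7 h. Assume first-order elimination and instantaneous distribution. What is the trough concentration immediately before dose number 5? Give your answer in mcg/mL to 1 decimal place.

f = (1/2)^(τ/t½) = (1/2)^(14/7) ≈ 0.2500.
C₀ = D/Vd = 840/40 ≈ 21.000 mcg/mL.
Before the 5th dose, 4 doses have been given. Superposition: Cmin = C₀·(f + f² + … + f^4).
≈ 21.000 × (0.2500 + 0.0625 + 0.0156 + 0.0039) ≈ 21.000 × 0.3320 ≈ 6.972 mcg/mL.

7.0 mcg/mL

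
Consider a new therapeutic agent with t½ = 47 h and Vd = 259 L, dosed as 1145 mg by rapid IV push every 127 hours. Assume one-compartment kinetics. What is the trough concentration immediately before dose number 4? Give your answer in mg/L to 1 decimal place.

f = (1/2)^(τ/t½) = (1/2)^(127/47) ≈ 0.1537.
C₀ = D/Vd = 1145/259 ≈ 4.421 mg/L.
Before the 4th dose, 3 doses have been given. Superposition: Cmin = C₀·(f + f² + … + f^3).
≈ 4.421 × (0.1537 + 0.0236 + 0.0036) ≈ 4.421 × 0.1809 ≈ 0.800 mg/L.

0.8 mg/L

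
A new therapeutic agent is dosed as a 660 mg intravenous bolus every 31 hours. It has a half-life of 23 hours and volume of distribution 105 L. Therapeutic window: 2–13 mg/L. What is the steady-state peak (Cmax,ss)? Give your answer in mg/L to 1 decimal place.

10.4 mg/L

Over one 31-h interval, 31/23 ≈ 1.3478 half-lives elapse, leaving f ≈ 0.3929 of each dose.
At steady state, accumulation factor R = 1/(1 − e^(−kτ)) ≈ 1.6472.
Single-dose peak C₀ = D/Vd = 660/105 ≈ 6.286 mg/L.
Steady-state peak Cmax,ss = C₀·R ≈ 6.286 × 1.6472 ≈ 10.354 mg/L.
Peak 10.4 mg/L vs MTC 13 mg/L: below toxic threshold.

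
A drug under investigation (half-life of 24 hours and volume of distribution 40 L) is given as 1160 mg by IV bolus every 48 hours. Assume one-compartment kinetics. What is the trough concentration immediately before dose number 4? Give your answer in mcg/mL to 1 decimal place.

9.5 mcg/mL

f = (1/2)^(τ/t½) = (1/2)^(48/24) ≈ 0.2500.
C₀ = D/Vd = 1160/40 ≈ 29.000 mcg/mL.
Before the 4th dose, 3 doses have been given. Superposition: Cmin = C₀·(f + f² + … + f^3).
≈ 29.000 × (0.2500 + 0.0625 + 0.0156) ≈ 29.000 × 0.3281 ≈ 9.515 mcg/mL.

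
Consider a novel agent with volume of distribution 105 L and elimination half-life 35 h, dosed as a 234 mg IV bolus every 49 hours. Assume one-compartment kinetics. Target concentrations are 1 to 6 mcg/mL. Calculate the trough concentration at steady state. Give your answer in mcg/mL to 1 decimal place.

τ/t½ = 49/35 ≈ 1.4, so fraction remaining f = (1/2)^(49/35) ≈ 0.3789.
Accumulation ratio R = 1/(1 − f) ≈ 1/0.6211 ≈ 1.6100.
Single-dose peak C₀ = D/Vd = 234/105 ≈ 2.229 mcg/mL.
Cmax,ss = C₀/(1 − f) ≈ 2.229/0.6211 ≈ 3.589 mcg/mL.
One interval later, Cmin,ss = Cmax,ss·e^(−kτ) ≈ 3.589 × 0.3789 ≈ 1.360 mcg/mL.
Trough 1.4 mcg/mL vs MEC 1 mcg/mL: adequate.

1.4 mcg/mL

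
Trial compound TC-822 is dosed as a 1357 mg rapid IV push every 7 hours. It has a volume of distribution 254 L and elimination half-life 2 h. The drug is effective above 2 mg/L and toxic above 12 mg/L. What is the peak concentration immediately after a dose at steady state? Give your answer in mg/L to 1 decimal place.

τ/t½ = 7/2 ≈ 3.5, so fraction remaining f = (1/2)^(7/2) ≈ 0.0884.
Accumulation ratio R = 1/(1 − f) ≈ 1/0.9116 ≈ 1.0970.
Each bolus raises the concentration by D/Vd = 1357/254 ≈ 5.343 mg/L.
Steady-state peak Cmax,ss = C₀·R ≈ 5.343 × 1.0970 ≈ 5.861 mg/L.
Peak 5.9 mg/L vs MTC 12 mg/L: below toxic threshold.

5.9 mg/L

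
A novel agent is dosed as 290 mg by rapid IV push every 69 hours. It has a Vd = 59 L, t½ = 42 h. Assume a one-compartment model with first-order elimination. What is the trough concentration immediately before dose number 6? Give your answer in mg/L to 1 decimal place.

f = (1/2)^(τ/t½) = (1/2)^(69/42) ≈ 0.3202.
C₀ = D/Vd = 290/59 ≈ 4.915 mg/L.
Before the 6th dose, 5 doses have been given. Superposition: Cmin = C₀·(f + f² + … + f^5).
≈ 4.915 × (0.3202 + 0.1025 + 0.0328 + 0.0105 + 0.0034) ≈ 4.915 × 0.4694 ≈ 2.307 mg/L.

2.3 mg/L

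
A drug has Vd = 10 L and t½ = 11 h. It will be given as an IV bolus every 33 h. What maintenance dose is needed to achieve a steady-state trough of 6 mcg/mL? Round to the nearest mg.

τ/t½ = 33/11 ≈ 3, so f = (1/2)^(33/11) ≈ 0.125000.
Cmin,ss = (D/Vd)·f/(1−f), so D = Cmin,ss·Vd·(1−f)/f.
D = 6 × 10 × (1−f)/f ≈ 6 × 10 × 7.00000 ≈ 420.00 mg.

420 mg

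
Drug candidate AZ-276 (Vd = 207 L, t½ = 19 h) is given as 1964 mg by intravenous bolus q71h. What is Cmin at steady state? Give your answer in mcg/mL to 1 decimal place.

τ/t½ = 71/19 ≈ 3.7368, so fraction remaining f = (1/2)^(71/19) ≈ 0.0750.
Accumulation ratio R = 1/(1 − f) ≈ 1/0.9250 ≈ 1.0811.
Each bolus raises the concentration by D/Vd = 1964/207 ≈ 9.488 mcg/mL.
Steady-state peak Cmax,ss = C₀·R ≈ 9.488 × 1.0811 ≈ 10.257 mcg/mL.
Steady-state trough Cmin,ss = Cmax,ss·f ≈ 10.257 × 0.0750 ≈ 0.769 mcg/mL.

0.8 mcg/mL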